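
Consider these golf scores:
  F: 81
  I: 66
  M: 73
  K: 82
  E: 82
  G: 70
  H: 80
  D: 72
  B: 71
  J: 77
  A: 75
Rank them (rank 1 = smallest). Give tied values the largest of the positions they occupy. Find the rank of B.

3

Sorted (ascending): 66, 70, 71, 72, 73, 75, 77, 80, 81, 82, 82
The 2 values of 82 occupy positions 10–11 → each gets rank 11.
B has value 71 → rank 3.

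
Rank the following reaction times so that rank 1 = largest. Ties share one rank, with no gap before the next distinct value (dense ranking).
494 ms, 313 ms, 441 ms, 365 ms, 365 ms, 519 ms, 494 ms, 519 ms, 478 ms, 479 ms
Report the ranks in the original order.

Sorted (descending): 519, 519, 494, 494, 479, 478, 441, 365, 365, 313
The 2 values of 519 share dense rank 1.
The 2 values of 494 share dense rank 2.
The 2 values of 365 share dense rank 6.
Remaining distinct values take the next consecutive integers.

2, 7, 5, 6, 6, 1, 2, 1, 4, 3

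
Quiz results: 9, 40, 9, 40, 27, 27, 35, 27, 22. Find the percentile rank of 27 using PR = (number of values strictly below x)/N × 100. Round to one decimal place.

N = 9.
Strictly below 27: 3. Equal to 27: 3.
PR = 3/9 × 100 = 33.3

33.3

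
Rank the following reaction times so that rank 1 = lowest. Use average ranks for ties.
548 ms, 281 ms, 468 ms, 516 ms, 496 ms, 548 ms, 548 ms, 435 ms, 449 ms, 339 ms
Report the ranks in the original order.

Sorted (ascending): 281, 339, 435, 449, 468, 496, 516, 548, 548, 548
The 3 values of 548 occupy positions 8–10 → average rank 9.

9, 1, 5, 7, 6, 9, 9, 3, 4, 2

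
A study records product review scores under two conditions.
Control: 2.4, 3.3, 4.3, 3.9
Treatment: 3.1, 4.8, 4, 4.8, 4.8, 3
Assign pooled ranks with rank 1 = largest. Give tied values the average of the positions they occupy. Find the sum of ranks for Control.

Sorted (descending): 4.8, 4.8, 4.8, 4.3, 4, 3.9, 3.3, 3.1, 3, 2.4
The 3 values of 4.8 occupy positions 1–3 → average rank 2.
Control values → pooled ranks: 2.4→10, 3.3→7, 4.3→4, 3.9→6
Rank sum = 10 + 7 + 4 + 6 = 27

27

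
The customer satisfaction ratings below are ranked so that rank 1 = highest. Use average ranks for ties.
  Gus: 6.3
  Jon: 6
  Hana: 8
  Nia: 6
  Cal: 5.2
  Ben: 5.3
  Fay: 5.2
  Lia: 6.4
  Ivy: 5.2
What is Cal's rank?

Sorted (descending): 8, 6.4, 6.3, 6, 6, 5.3, 5.2, 5.2, 5.2
The 2 values of 6 occupy positions 4–5 → average rank (4+5)/2 = 4.5.
The 3 values of 5.2 occupy positions 7–9 → average rank 8.
Cal has value 5.2 → rank 8.

8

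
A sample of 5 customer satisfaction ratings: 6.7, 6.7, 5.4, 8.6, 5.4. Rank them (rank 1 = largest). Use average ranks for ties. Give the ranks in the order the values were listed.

2.5, 2.5, 4.5, 1, 4.5

Sorted (descending): 8.6, 6.7, 6.7, 5.4, 5.4
The 2 values of 6.7 occupy positions 2–3 → average rank (2+3)/2 = 2.5.
The 2 values of 5.4 occupy positions 4–5 → average rank (4+5)/2 = 4.5.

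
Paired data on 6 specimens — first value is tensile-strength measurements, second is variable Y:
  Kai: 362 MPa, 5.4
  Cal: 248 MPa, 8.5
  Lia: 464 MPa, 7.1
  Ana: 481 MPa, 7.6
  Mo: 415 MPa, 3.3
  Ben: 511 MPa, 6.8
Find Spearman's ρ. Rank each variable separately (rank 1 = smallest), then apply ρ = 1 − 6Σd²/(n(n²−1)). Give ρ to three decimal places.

Ranks of variable 1: 2, 1, 4, 5, 3, 6
Ranks of variable 2: 2, 6, 4, 5, 1, 3
d = r₁ − r₂: 0, -5, 0, 0, 2, 3
d²: 0, 25, 0, 0, 4, 9; Σd² = 38
ρ = 1 − 6·38/(6·35) = 1 − 228/210 = -0.086

-0.086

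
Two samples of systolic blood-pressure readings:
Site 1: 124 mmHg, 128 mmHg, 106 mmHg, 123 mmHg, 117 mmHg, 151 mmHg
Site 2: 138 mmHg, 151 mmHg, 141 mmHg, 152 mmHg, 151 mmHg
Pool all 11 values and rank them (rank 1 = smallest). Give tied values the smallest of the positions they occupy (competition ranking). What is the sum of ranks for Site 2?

40

Sorted (ascending): 106, 117, 123, 124, 128, 138, 141, 151, 151, 151, 152
The 3 values of 151 occupy positions 8–10 → each gets rank 8.
Site 2 values → pooled ranks: 138→6, 151→8, 141→7, 152→11, 151→8
Rank sum = 6 + 8 + 7 + 11 + 8 = 40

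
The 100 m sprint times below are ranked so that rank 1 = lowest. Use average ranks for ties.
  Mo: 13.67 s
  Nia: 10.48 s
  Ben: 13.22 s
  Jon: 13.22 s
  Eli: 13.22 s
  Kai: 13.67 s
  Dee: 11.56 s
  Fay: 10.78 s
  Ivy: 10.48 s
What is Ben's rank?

6

Sorted (ascending): 10.48, 10.48, 10.78, 11.56, 13.22, 13.22, 13.22, 13.67, 13.67
The 2 values of 10.48 occupy positions 1–2 → average rank (1+2)/2 = 1.5.
The 3 values of 13.22 occupy positions 5–7 → average rank 6.
The 2 values of 13.67 occupy positions 8–9 → average rank (8+9)/2 = 8.5.
Ben has value 13.22 s → rank 6.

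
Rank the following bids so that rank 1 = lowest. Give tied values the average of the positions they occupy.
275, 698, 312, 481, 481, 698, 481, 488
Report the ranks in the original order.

1, 7.5, 2, 4, 4, 7.5, 4, 6

Sorted (ascending): 275, 312, 481, 481, 481, 488, 698, 698
The 3 values of 481 occupy positions 3–5 → average rank 4.
The 2 values of 698 occupy positions 7–8 → average rank (7+8)/2 = 7.5.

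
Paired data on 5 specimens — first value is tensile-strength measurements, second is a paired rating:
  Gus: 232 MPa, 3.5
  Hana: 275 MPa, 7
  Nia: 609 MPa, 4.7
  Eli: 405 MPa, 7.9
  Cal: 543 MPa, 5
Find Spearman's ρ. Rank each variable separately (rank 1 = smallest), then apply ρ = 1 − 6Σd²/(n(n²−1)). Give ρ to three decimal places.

Ranks of variable 1: 1, 2, 5, 3, 4
Ranks of variable 2: 1, 4, 2, 5, 3
d = r₁ − r₂: 0, -2, 3, -2, 1
d²: 0, 4, 9, 4, 1; Σd² = 18
ρ = 1 − 6·18/(5·24) = 1 − 108/120 = 0.100

0.100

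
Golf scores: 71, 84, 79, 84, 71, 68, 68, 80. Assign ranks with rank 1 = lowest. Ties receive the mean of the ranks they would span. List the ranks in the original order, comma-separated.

3.5, 7.5, 5, 7.5, 3.5, 1.5, 1.5, 6

Sorted (ascending): 68, 68, 71, 71, 79, 80, 84, 84
The 2 values of 68 occupy positions 1–2 → average rank (1+2)/2 = 1.5.
The 2 values of 71 occupy positions 3–4 → average rank (3+4)/2 = 3.5.
The 2 values of 84 occupy positions 7–8 → average rank (7+8)/2 = 7.5.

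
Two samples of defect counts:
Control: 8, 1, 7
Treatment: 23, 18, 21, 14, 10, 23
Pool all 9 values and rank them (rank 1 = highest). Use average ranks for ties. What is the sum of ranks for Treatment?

21

Sorted (descending): 23, 23, 21, 18, 14, 10, 8, 7, 1
The 2 values of 23 occupy positions 1–2 → average rank (1+2)/2 = 1.5.
Treatment values → pooled ranks: 23→1.5, 18→4, 21→3, 14→5, 10→6, 23→1.5
Rank sum = 1.5 + 4 + 3 + 5 + 6 + 1.5 = 21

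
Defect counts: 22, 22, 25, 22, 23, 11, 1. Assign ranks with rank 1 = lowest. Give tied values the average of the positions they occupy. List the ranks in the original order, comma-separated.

4, 4, 7, 4, 6, 2, 1

Sorted (ascending): 1, 11, 22, 22, 22, 23, 25
The 3 values of 22 occupy positions 3–5 → average rank 4.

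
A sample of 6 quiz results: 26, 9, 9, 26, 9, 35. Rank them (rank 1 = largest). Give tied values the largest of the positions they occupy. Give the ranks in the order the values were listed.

3, 6, 6, 3, 6, 1

Sorted (descending): 35, 26, 26, 9, 9, 9
The 2 values of 26 occupy positions 2–3 → each gets rank 3.
The 3 values of 9 occupy positions 4–6 → each gets rank 6.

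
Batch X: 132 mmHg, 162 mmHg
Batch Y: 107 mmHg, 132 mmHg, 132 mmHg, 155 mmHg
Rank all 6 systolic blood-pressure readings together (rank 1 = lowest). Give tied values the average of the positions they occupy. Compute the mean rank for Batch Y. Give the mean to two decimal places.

3.00

Sorted (ascending): 107, 132, 132, 132, 155, 162
The 3 values of 132 occupy positions 2–4 → average rank 3.
Batch Y values → pooled ranks: 107→1, 132→3, 132→3, 155→5
Mean rank = (1 + 3 + 3 + 5) / 4 = 3.00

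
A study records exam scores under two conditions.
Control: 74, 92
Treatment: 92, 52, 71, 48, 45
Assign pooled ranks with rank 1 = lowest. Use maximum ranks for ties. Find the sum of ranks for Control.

12

Sorted (ascending): 45, 48, 52, 71, 74, 92, 92
The 2 values of 92 occupy positions 6–7 → each gets rank 7.
Control values → pooled ranks: 74→5, 92→7
Rank sum = 5 + 7 = 12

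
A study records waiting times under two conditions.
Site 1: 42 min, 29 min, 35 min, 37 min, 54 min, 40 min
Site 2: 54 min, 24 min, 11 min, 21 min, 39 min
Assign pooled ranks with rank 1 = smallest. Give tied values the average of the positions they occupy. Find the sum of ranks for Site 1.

Sorted (ascending): 11, 21, 24, 29, 35, 37, 39, 40, 42, 54, 54
The 2 values of 54 occupy positions 10–11 → average rank (10+11)/2 = 10.5.
Site 1 values → pooled ranks: 42→9, 29→4, 35→5, 37→6, 54→10.5, 40→8
Rank sum = 9 + 4 + 5 + 6 + 10.5 + 8 = 42.5

42.5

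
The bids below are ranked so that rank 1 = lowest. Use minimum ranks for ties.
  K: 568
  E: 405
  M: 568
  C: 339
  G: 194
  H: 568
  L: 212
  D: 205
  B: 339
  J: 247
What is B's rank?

5

Sorted (ascending): 194, 205, 212, 247, 339, 339, 405, 568, 568, 568
The 2 values of 339 occupy positions 5–6 → each gets rank 5.
The 3 values of 568 occupy positions 8–10 → each gets rank 8.
B has value 339 → rank 5.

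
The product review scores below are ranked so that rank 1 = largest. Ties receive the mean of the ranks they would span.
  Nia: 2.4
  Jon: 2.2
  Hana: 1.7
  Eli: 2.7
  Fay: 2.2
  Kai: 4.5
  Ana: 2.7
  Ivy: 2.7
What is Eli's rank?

Sorted (descending): 4.5, 2.7, 2.7, 2.7, 2.4, 2.2, 2.2, 1.7
The 3 values of 2.7 occupy positions 2–4 → average rank 3.
The 2 values of 2.2 occupy positions 6–7 → average rank (6+7)/2 = 6.5.
Eli has value 2.7 → rank 3.

3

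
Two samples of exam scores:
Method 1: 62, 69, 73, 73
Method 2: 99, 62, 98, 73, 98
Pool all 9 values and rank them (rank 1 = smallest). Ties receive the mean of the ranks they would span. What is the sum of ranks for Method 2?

30.5

Sorted (ascending): 62, 62, 69, 73, 73, 73, 98, 98, 99
The 2 values of 62 occupy positions 1–2 → average rank (1+2)/2 = 1.5.
The 3 values of 73 occupy positions 4–6 → average rank 5.
The 2 values of 98 occupy positions 7–8 → average rank (7+8)/2 = 7.5.
Method 2 values → pooled ranks: 99→9, 62→1.5, 98→7.5, 73→5, 98→7.5
Rank sum = 9 + 1.5 + 7.5 + 5 + 7.5 = 30.5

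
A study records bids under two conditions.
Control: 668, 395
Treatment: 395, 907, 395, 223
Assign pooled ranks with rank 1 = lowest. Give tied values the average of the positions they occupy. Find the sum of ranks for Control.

8

Sorted (ascending): 223, 395, 395, 395, 668, 907
The 3 values of 395 occupy positions 2–4 → average rank 3.
Control values → pooled ranks: 668→5, 395→3
Rank sum = 5 + 3 = 8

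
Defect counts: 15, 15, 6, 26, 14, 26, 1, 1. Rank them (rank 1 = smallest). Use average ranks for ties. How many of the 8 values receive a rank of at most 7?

6

Sorted (ascending): 1, 1, 6, 14, 15, 15, 26, 26
The 2 values of 1 occupy positions 1–2 → average rank (1+2)/2 = 1.5.
The 2 values of 15 occupy positions 5–6 → average rank (5+6)/2 = 5.5.
The 2 values of 26 occupy positions 7–8 → average rank (7+8)/2 = 7.5.
Ranks ≤ 7: {1.5, 1.5, 3, 4, 5.5, 5.5} → 6 values.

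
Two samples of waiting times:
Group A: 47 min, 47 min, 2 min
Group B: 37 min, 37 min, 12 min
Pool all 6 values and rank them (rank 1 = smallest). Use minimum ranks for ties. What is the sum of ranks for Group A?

Sorted (ascending): 2, 12, 37, 37, 47, 47
The 2 values of 37 occupy positions 3–4 → each gets rank 3.
The 2 values of 47 occupy positions 5–6 → each gets rank 5.
Group A values → pooled ranks: 47→5, 47→5, 2→1
Rank sum = 5 + 5 + 1 = 11

11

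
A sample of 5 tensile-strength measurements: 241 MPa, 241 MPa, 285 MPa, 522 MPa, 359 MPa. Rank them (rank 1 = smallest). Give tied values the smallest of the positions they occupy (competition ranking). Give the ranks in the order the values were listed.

1, 1, 3, 5, 4

Sorted (ascending): 241, 241, 285, 359, 522
The 2 values of 241 occupy positions 1–2 → each gets rank 1.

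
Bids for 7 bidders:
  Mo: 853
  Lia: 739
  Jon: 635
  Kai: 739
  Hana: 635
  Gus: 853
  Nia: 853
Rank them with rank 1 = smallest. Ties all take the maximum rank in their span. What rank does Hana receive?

Sorted (ascending): 635, 635, 739, 739, 853, 853, 853
The 2 values of 635 occupy positions 1–2 → each gets rank 2.
The 2 values of 739 occupy positions 3–4 → each gets rank 4.
The 3 values of 853 occupy positions 5–7 → each gets rank 7.
Hana has value 635 → rank 2.

2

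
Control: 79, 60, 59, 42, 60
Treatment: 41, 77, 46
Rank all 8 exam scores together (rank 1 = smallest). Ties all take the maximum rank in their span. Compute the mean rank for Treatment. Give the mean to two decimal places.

3.67

Sorted (ascending): 41, 42, 46, 59, 60, 60, 77, 79
The 2 values of 60 occupy positions 5–6 → each gets rank 6.
Treatment values → pooled ranks: 41→1, 77→7, 46→3
Mean rank = (1 + 7 + 3) / 3 = 3.67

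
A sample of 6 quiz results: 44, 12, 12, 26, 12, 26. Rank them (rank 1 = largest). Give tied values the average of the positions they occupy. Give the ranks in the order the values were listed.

1, 5, 5, 2.5, 5, 2.5

Sorted (descending): 44, 26, 26, 12, 12, 12
The 2 values of 26 occupy positions 2–3 → average rank (2+3)/2 = 2.5.
The 3 values of 12 occupy positions 4–6 → average rank 5.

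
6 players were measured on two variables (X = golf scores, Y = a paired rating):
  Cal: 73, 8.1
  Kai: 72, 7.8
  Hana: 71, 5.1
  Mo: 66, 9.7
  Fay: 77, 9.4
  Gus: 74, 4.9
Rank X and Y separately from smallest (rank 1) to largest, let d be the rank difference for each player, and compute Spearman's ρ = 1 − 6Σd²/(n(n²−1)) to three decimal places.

-0.200

Ranks of variable 1: 4, 3, 2, 1, 6, 5
Ranks of variable 2: 4, 3, 2, 6, 5, 1
d = r₁ − r₂: 0, 0, 0, -5, 1, 4
d²: 0, 0, 0, 25, 1, 16; Σd² = 42
ρ = 1 − 6·42/(6·35) = 1 − 252/210 = -0.200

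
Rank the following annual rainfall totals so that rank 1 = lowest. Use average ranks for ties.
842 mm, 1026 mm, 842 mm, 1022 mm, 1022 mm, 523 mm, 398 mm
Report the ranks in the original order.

Sorted (ascending): 398, 523, 842, 842, 1022, 1022, 1026
The 2 values of 842 occupy positions 3–4 → average rank (3+4)/2 = 3.5.
The 2 values of 1022 occupy positions 5–6 → average rank (5+6)/2 = 5.5.

3.5, 7, 3.5, 5.5, 5.5, 2, 1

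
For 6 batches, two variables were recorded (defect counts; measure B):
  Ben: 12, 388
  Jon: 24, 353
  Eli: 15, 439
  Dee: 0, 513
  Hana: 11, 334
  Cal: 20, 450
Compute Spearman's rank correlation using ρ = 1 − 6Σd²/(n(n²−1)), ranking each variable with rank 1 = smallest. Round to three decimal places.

Ranks of variable 1: 3, 6, 4, 1, 2, 5
Ranks of variable 2: 3, 2, 4, 6, 1, 5
d = r₁ − r₂: 0, 4, 0, -5, 1, 0
d²: 0, 16, 0, 25, 1, 0; Σd² = 42
ρ = 1 − 6·42/(6·35) = 1 − 252/210 = -0.200

-0.200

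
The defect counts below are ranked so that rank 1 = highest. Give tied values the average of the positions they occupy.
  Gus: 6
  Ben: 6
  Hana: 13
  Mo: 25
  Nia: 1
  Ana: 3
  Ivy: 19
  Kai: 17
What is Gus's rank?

5.5

Sorted (descending): 25, 19, 17, 13, 6, 6, 3, 1
The 2 values of 6 occupy positions 5–6 → average rank (5+6)/2 = 5.5.
Gus has value 6 → rank 5.5.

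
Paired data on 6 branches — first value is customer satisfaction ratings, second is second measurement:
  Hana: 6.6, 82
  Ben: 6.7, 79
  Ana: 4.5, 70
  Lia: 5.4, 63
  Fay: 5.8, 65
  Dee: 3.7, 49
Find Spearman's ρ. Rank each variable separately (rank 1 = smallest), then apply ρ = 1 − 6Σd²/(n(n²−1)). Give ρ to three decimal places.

0.771

Ranks of variable 1: 5, 6, 2, 3, 4, 1
Ranks of variable 2: 6, 5, 4, 2, 3, 1
d = r₁ − r₂: -1, 1, -2, 1, 1, 0
d²: 1, 1, 4, 1, 1, 0; Σd² = 8
ρ = 1 − 6·8/(6·35) = 1 − 48/210 = 0.771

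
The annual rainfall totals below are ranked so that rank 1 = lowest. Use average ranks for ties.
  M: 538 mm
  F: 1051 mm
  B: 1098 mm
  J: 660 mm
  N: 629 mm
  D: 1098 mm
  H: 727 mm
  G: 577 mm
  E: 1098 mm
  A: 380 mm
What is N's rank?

4

Sorted (ascending): 380, 538, 577, 629, 660, 727, 1051, 1098, 1098, 1098
The 3 values of 1098 occupy positions 8–10 → average rank 9.
N has value 629 mm → rank 4.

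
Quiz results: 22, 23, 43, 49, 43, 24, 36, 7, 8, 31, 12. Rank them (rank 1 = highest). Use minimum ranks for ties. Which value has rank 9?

12

Sorted (descending): 49, 43, 43, 36, 31, 24, 23, 22, 12, 8, 7
The 2 values of 43 occupy positions 2–3 → each gets rank 2.
Rank 9 → value 12.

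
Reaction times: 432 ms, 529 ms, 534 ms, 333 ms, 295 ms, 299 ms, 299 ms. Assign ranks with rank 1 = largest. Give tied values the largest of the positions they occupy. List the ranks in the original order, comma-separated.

Sorted (descending): 534, 529, 432, 333, 299, 299, 295
The 2 values of 299 occupy positions 5–6 → each gets rank 6.

3, 2, 1, 4, 7, 6, 6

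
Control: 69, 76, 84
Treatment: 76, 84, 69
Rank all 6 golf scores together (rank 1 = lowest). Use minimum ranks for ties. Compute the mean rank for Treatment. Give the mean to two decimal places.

Sorted (ascending): 69, 69, 76, 76, 84, 84
The 2 values of 69 occupy positions 1–2 → each gets rank 1.
The 2 values of 76 occupy positions 3–4 → each gets rank 3.
The 2 values of 84 occupy positions 5–6 → each gets rank 5.
Treatment values → pooled ranks: 76→3, 84→5, 69→1
Mean rank = (3 + 5 + 1) / 3 = 3.00

3.00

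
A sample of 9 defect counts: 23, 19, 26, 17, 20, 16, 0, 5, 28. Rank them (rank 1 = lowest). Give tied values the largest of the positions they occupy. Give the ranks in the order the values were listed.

Sorted (ascending): 0, 5, 16, 17, 19, 20, 23, 26, 28
No ties — each value takes its position as its rank.

7, 5, 8, 4, 6, 3, 1, 2, 9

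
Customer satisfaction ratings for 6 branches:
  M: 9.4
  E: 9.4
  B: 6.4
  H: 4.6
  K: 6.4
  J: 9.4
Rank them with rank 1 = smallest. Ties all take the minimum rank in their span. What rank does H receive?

Sorted (ascending): 4.6, 6.4, 6.4, 9.4, 9.4, 9.4
The 2 values of 6.4 occupy positions 2–3 → each gets rank 2.
The 3 values of 9.4 occupy positions 4–6 → each gets rank 4.
H has value 4.6 → rank 1.

1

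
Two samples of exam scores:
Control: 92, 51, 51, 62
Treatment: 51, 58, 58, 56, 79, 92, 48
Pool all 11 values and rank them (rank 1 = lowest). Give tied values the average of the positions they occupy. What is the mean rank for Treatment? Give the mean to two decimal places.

5.93

Sorted (ascending): 48, 51, 51, 51, 56, 58, 58, 62, 79, 92, 92
The 3 values of 51 occupy positions 2–4 → average rank 3.
The 2 values of 58 occupy positions 6–7 → average rank (6+7)/2 = 6.5.
The 2 values of 92 occupy positions 10–11 → average rank (10+11)/2 = 10.5.
Treatment values → pooled ranks: 51→3, 58→6.5, 58→6.5, 56→5, 79→9, 92→10.5, 48→1
Mean rank = (3 + 6.5 + 6.5 + 5 + 9 + 10.5 + 1) / 7 = 5.93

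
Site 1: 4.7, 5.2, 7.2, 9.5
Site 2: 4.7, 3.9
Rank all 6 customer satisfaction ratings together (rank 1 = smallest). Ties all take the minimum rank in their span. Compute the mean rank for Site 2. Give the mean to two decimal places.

1.50

Sorted (ascending): 3.9, 4.7, 4.7, 5.2, 7.2, 9.5
The 2 values of 4.7 occupy positions 2–3 → each gets rank 2.
Site 2 values → pooled ranks: 4.7→2, 3.9→1
Mean rank = (2 + 1) / 2 = 1.50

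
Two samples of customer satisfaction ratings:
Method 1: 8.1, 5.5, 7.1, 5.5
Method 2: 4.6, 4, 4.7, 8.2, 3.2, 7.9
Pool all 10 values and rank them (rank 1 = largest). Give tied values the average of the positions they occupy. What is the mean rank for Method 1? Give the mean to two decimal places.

Sorted (descending): 8.2, 8.1, 7.9, 7.1, 5.5, 5.5, 4.7, 4.6, 4, 3.2
The 2 values of 5.5 occupy positions 5–6 → average rank (5+6)/2 = 5.5.
Method 1 values → pooled ranks: 8.1→2, 5.5→5.5, 7.1→4, 5.5→5.5
Mean rank = (2 + 5.5 + 4 + 5.5) / 4 = 4.25

4.25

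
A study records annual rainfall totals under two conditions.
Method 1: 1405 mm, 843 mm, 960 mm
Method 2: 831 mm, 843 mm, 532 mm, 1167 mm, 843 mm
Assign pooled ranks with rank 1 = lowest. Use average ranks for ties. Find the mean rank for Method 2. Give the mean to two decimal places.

Sorted (ascending): 532, 831, 843, 843, 843, 960, 1167, 1405
The 3 values of 843 occupy positions 3–5 → average rank 4.
Method 2 values → pooled ranks: 831→2, 843→4, 532→1, 1167→7, 843→4
Mean rank = (2 + 4 + 1 + 7 + 4) / 5 = 3.60

3.60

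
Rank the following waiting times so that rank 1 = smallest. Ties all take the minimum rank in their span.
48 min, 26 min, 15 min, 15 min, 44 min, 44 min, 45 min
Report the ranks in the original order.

Sorted (ascending): 15, 15, 26, 44, 44, 45, 48
The 2 values of 15 occupy positions 1–2 → each gets rank 1.
The 2 values of 44 occupy positions 4–5 → each gets rank 4.

7, 3, 1, 1, 4, 4, 6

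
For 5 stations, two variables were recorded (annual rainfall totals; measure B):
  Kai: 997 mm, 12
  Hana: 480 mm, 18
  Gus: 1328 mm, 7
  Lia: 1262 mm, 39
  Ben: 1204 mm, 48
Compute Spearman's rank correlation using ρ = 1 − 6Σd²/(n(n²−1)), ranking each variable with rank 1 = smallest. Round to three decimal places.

-0.200

Ranks of variable 1: 2, 1, 5, 4, 3
Ranks of variable 2: 2, 3, 1, 4, 5
d = r₁ − r₂: 0, -2, 4, 0, -2
d²: 0, 4, 16, 0, 4; Σd² = 24
ρ = 1 − 6·24/(5·24) = 1 − 144/120 = -0.200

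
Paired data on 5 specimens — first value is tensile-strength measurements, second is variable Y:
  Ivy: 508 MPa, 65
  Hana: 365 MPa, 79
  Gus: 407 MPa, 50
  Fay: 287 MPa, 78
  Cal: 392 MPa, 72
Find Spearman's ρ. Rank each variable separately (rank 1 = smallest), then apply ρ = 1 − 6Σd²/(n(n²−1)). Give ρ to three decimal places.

-0.800

Ranks of variable 1: 5, 2, 4, 1, 3
Ranks of variable 2: 2, 5, 1, 4, 3
d = r₁ − r₂: 3, -3, 3, -3, 0
d²: 9, 9, 9, 9, 0; Σd² = 36
ρ = 1 − 6·36/(5·24) = 1 − 216/120 = -0.800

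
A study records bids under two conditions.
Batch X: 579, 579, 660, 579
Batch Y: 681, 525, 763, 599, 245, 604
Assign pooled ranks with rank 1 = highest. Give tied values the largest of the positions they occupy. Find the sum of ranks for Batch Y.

31

Sorted (descending): 763, 681, 660, 604, 599, 579, 579, 579, 525, 245
The 3 values of 579 occupy positions 6–8 → each gets rank 8.
Batch Y values → pooled ranks: 681→2, 525→9, 763→1, 599→5, 245→10, 604→4
Rank sum = 2 + 9 + 1 + 5 + 10 + 4 = 31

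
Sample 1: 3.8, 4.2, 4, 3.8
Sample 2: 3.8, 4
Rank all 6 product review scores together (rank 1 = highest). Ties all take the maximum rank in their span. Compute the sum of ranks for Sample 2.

Sorted (descending): 4.2, 4, 4, 3.8, 3.8, 3.8
The 2 values of 4 occupy positions 2–3 → each gets rank 3.
The 3 values of 3.8 occupy positions 4–6 → each gets rank 6.
Sample 2 values → pooled ranks: 3.8→6, 4→3
Rank sum = 6 + 3 = 9

9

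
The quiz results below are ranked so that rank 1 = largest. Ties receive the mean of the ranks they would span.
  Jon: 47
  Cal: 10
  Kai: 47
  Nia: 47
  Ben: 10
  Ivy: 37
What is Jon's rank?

2

Sorted (descending): 47, 47, 47, 37, 10, 10
The 3 values of 47 occupy positions 1–3 → average rank 2.
The 2 values of 10 occupy positions 5–6 → average rank (5+6)/2 = 5.5.
Jon has value 47 → rank 2.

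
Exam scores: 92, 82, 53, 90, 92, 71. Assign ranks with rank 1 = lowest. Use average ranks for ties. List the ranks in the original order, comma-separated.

Sorted (ascending): 53, 71, 82, 90, 92, 92
The 2 values of 92 occupy positions 5–6 → average rank (5+6)/2 = 5.5.

5.5, 3, 1, 4, 5.5, 2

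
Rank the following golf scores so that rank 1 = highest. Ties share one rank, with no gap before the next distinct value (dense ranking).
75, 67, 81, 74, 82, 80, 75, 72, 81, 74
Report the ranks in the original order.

4, 7, 2, 5, 1, 3, 4, 6, 2, 5

Sorted (descending): 82, 81, 81, 80, 75, 75, 74, 74, 72, 67
The 2 values of 81 share dense rank 2.
The 2 values of 75 share dense rank 4.
The 2 values of 74 share dense rank 5.
Remaining distinct values take the next consecutive integers.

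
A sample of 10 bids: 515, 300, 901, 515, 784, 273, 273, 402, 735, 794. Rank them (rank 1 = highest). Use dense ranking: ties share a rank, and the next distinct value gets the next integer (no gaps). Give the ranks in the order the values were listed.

5, 7, 1, 5, 3, 8, 8, 6, 4, 2

Sorted (descending): 901, 794, 784, 735, 515, 515, 402, 300, 273, 273
The 2 values of 515 share dense rank 5.
The 2 values of 273 share dense rank 8.
Remaining distinct values take the next consecutive integers.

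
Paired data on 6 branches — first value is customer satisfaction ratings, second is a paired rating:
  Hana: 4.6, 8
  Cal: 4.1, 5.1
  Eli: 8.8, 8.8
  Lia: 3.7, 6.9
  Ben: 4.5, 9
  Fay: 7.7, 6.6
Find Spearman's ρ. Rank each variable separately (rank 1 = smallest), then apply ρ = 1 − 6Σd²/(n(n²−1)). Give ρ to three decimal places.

0.314

Ranks of variable 1: 4, 2, 6, 1, 3, 5
Ranks of variable 2: 4, 1, 5, 3, 6, 2
d = r₁ − r₂: 0, 1, 1, -2, -3, 3
d²: 0, 1, 1, 4, 9, 9; Σd² = 24
ρ = 1 − 6·24/(6·35) = 1 − 144/210 = 0.314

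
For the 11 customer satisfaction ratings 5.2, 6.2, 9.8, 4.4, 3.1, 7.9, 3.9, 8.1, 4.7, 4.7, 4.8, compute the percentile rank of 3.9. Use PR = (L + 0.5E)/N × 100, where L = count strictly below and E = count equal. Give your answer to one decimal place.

13.6

N = 11.
Strictly below 3.9: 1. Equal to 3.9: 1.
PR = (1 + 0.5·1)/11 × 100 = 13.6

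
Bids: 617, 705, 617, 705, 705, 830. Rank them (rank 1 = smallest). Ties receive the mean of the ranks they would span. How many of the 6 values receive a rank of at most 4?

5

Sorted (ascending): 617, 617, 705, 705, 705, 830
The 2 values of 617 occupy positions 1–2 → average rank (1+2)/2 = 1.5.
The 3 values of 705 occupy positions 3–5 → average rank 4.
Ranks ≤ 4: {1.5, 1.5, 4, 4, 4} → 5 values.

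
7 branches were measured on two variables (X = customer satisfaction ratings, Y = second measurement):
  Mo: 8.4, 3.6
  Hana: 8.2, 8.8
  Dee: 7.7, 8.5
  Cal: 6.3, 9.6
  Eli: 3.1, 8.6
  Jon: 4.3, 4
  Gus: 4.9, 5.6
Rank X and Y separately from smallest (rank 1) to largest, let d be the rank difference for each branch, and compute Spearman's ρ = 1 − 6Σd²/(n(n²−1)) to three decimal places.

Ranks of variable 1: 7, 6, 5, 4, 1, 2, 3
Ranks of variable 2: 1, 6, 4, 7, 5, 2, 3
d = r₁ − r₂: 6, 0, 1, -3, -4, 0, 0
d²: 36, 0, 1, 9, 16, 0, 0; Σd² = 62
ρ = 1 − 6·62/(7·48) = 1 − 372/336 = -0.107

-0.107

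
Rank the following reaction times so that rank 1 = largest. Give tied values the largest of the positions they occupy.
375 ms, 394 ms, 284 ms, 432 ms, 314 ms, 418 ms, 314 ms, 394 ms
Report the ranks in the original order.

Sorted (descending): 432, 418, 394, 394, 375, 314, 314, 284
The 2 values of 394 occupy positions 3–4 → each gets rank 4.
The 2 values of 314 occupy positions 6–7 → each gets rank 7.

5, 4, 8, 1, 7, 2, 7, 4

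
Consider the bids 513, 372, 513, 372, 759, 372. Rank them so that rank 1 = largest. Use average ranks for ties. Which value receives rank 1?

Sorted (descending): 759, 513, 513, 372, 372, 372
The 2 values of 513 occupy positions 2–3 → average rank (2+3)/2 = 2.5.
The 3 values of 372 occupy positions 4–6 → average rank 5.
Rank 1 → value 759.

759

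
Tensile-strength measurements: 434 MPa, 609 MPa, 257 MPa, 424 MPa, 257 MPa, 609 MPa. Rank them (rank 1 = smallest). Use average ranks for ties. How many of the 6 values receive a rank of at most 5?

4

Sorted (ascending): 257, 257, 424, 434, 609, 609
The 2 values of 257 occupy positions 1–2 → average rank (1+2)/2 = 1.5.
The 2 values of 609 occupy positions 5–6 → average rank (5+6)/2 = 5.5.
Ranks ≤ 5: {1.5, 1.5, 3, 4} → 4 values.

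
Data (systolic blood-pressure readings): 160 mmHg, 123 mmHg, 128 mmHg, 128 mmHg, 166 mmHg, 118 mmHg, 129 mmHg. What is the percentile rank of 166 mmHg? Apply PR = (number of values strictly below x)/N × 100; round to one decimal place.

85.7

N = 7.
Strictly below 166: 6. Equal to 166: 1.
PR = 6/7 × 100 = 85.7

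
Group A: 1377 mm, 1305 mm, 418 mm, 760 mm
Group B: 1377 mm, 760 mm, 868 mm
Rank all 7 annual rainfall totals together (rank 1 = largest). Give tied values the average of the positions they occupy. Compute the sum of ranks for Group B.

Sorted (descending): 1377, 1377, 1305, 868, 760, 760, 418
The 2 values of 1377 occupy positions 1–2 → average rank (1+2)/2 = 1.5.
The 2 values of 760 occupy positions 5–6 → average rank (5+6)/2 = 5.5.
Group B values → pooled ranks: 1377→1.5, 760→5.5, 868→4
Rank sum = 1.5 + 5.5 + 4 = 11

11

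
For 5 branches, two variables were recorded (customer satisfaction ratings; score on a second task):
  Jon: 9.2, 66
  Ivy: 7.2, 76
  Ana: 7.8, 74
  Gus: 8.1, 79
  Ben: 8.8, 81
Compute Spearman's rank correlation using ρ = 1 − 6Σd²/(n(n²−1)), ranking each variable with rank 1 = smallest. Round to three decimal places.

Ranks of variable 1: 5, 1, 2, 3, 4
Ranks of variable 2: 1, 3, 2, 4, 5
d = r₁ − r₂: 4, -2, 0, -1, -1
d²: 16, 4, 0, 1, 1; Σd² = 22
ρ = 1 − 6·22/(5·24) = 1 − 132/120 = -0.100

-0.100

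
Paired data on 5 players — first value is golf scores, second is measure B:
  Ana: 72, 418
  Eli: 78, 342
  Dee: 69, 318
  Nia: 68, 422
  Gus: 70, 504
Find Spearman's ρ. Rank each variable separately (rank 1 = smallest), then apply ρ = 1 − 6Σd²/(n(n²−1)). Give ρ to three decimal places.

Ranks of variable 1: 4, 5, 2, 1, 3
Ranks of variable 2: 3, 2, 1, 4, 5
d = r₁ − r₂: 1, 3, 1, -3, -2
d²: 1, 9, 1, 9, 4; Σd² = 24
ρ = 1 − 6·24/(5·24) = 1 − 144/120 = -0.200

-0.200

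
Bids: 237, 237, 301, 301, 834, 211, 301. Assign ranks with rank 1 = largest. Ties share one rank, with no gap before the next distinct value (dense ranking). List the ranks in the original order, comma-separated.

Sorted (descending): 834, 301, 301, 301, 237, 237, 211
The 3 values of 301 share dense rank 2.
The 2 values of 237 share dense rank 3.
Remaining distinct values take the next consecutive integers.

3, 3, 2, 2, 1, 4, 2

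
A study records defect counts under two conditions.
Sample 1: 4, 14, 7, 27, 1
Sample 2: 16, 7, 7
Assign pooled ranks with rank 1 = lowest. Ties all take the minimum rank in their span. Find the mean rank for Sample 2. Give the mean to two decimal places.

Sorted (ascending): 1, 4, 7, 7, 7, 14, 16, 27
The 3 values of 7 occupy positions 3–5 → each gets rank 3.
Sample 2 values → pooled ranks: 16→7, 7→3, 7→3
Mean rank = (7 + 3 + 3) / 3 = 4.33

4.33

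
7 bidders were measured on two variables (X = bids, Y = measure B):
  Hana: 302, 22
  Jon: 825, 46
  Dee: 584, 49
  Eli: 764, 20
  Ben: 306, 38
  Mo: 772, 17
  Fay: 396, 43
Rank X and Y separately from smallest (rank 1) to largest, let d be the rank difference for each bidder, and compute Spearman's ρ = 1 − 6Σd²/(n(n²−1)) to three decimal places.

Ranks of variable 1: 1, 7, 4, 5, 2, 6, 3
Ranks of variable 2: 3, 6, 7, 2, 4, 1, 5
d = r₁ − r₂: -2, 1, -3, 3, -2, 5, -2
d²: 4, 1, 9, 9, 4, 25, 4; Σd² = 56
ρ = 1 − 6·56/(7·48) = 1 − 336/336 = 0.000

0.000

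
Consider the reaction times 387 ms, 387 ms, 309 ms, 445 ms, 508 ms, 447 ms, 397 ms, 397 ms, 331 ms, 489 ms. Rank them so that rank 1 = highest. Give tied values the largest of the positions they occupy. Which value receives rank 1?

508

Sorted (descending): 508, 489, 447, 445, 397, 397, 387, 387, 331, 309
The 2 values of 397 occupy positions 5–6 → each gets rank 6.
The 2 values of 387 occupy positions 7–8 → each gets rank 8.
Rank 1 → value 508.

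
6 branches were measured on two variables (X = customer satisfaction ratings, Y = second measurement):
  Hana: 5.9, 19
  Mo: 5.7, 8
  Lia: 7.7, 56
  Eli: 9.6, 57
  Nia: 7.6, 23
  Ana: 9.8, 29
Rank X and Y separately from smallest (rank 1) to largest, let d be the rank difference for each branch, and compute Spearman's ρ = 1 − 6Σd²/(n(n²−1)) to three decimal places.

Ranks of variable 1: 2, 1, 4, 5, 3, 6
Ranks of variable 2: 2, 1, 5, 6, 3, 4
d = r₁ − r₂: 0, 0, -1, -1, 0, 2
d²: 0, 0, 1, 1, 0, 4; Σd² = 6
ρ = 1 − 6·6/(6·35) = 1 − 36/210 = 0.829

0.829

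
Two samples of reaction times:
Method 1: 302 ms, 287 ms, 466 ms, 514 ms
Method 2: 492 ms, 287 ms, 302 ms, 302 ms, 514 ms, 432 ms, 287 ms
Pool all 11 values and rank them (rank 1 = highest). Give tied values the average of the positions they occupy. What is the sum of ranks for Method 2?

Sorted (descending): 514, 514, 492, 466, 432, 302, 302, 302, 287, 287, 287
The 2 values of 514 occupy positions 1–2 → average rank (1+2)/2 = 1.5.
The 3 values of 302 occupy positions 6–8 → average rank 7.
The 3 values of 287 occupy positions 9–11 → average rank 10.
Method 2 values → pooled ranks: 492→3, 287→10, 302→7, 302→7, 514→1.5, 432→5, 287→10
Rank sum = 3 + 10 + 7 + 7 + 1.5 + 5 + 10 = 43.5

43.5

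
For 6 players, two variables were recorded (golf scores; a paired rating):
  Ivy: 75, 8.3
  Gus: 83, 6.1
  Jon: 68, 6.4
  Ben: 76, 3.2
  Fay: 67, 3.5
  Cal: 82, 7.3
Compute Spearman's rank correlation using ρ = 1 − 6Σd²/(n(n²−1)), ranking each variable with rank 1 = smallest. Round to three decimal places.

Ranks of variable 1: 3, 6, 2, 4, 1, 5
Ranks of variable 2: 6, 3, 4, 1, 2, 5
d = r₁ − r₂: -3, 3, -2, 3, -1, 0
d²: 9, 9, 4, 9, 1, 0; Σd² = 32
ρ = 1 − 6·32/(6·35) = 1 − 192/210 = 0.086

0.086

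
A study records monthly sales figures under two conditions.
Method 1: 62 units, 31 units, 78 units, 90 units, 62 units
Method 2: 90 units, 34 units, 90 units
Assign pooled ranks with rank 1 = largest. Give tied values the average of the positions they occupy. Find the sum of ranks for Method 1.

Sorted (descending): 90, 90, 90, 78, 62, 62, 34, 31
The 3 values of 90 occupy positions 1–3 → average rank 2.
The 2 values of 62 occupy positions 5–6 → average rank (5+6)/2 = 5.5.
Method 1 values → pooled ranks: 62→5.5, 31→8, 78→4, 90→2, 62→5.5
Rank sum = 5.5 + 8 + 4 + 2 + 5.5 = 25

25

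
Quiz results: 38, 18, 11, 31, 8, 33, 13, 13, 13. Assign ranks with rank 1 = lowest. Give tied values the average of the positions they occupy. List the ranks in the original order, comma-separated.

Sorted (ascending): 8, 11, 13, 13, 13, 18, 31, 33, 38
The 3 values of 13 occupy positions 3–5 → average rank 4.

9, 6, 2, 7, 1, 8, 4, 4, 4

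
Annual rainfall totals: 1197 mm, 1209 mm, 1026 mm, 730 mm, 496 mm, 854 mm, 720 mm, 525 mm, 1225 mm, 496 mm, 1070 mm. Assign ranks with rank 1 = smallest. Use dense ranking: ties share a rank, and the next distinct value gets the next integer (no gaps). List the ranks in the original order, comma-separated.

8, 9, 6, 4, 1, 5, 3, 2, 10, 1, 7

Sorted (ascending): 496, 496, 525, 720, 730, 854, 1026, 1070, 1197, 1209, 1225
The 2 values of 496 share dense rank 1.
Remaining distinct values take the next consecutive integers.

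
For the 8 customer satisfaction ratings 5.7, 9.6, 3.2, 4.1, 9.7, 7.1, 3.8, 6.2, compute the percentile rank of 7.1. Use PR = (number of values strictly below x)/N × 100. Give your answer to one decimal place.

62.5

N = 8.
Strictly below 7.1: 5. Equal to 7.1: 1.
PR = 5/8 × 100 = 62.5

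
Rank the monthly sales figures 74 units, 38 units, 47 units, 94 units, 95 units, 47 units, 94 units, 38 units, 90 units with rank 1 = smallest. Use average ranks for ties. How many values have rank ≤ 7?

Sorted (ascending): 38, 38, 47, 47, 74, 90, 94, 94, 95
The 2 values of 38 occupy positions 1–2 → average rank (1+2)/2 = 1.5.
The 2 values of 47 occupy positions 3–4 → average rank (3+4)/2 = 3.5.
The 2 values of 94 occupy positions 7–8 → average rank (7+8)/2 = 7.5.
Ranks ≤ 7: {1.5, 1.5, 3.5, 3.5, 5, 6} → 6 values.

6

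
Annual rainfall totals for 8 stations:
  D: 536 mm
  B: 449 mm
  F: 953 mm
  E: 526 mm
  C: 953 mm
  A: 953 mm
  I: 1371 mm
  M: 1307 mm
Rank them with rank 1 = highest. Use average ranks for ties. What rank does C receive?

Sorted (descending): 1371, 1307, 953, 953, 953, 536, 526, 449
The 3 values of 953 occupy positions 3–5 → average rank 4.
C has value 953 mm → rank 4.

4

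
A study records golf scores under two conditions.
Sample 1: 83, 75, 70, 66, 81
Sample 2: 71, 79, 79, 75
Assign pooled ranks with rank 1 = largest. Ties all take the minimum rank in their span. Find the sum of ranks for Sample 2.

Sorted (descending): 83, 81, 79, 79, 75, 75, 71, 70, 66
The 2 values of 79 occupy positions 3–4 → each gets rank 3.
The 2 values of 75 occupy positions 5–6 → each gets rank 5.
Sample 2 values → pooled ranks: 71→7, 79→3, 79→3, 75→5
Rank sum = 7 + 3 + 3 + 5 = 18

18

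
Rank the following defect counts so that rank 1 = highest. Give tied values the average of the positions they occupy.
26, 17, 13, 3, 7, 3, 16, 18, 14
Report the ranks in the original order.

1, 3, 6, 8.5, 7, 8.5, 4, 2, 5

Sorted (descending): 26, 18, 17, 16, 14, 13, 7, 3, 3
The 2 values of 3 occupy positions 8–9 → average rank (8+9)/2 = 8.5.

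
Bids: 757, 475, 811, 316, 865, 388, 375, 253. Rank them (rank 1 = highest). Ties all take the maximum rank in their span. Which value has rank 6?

375

Sorted (descending): 865, 811, 757, 475, 388, 375, 316, 253
No ties — each value takes its position as its rank.
Rank 6 → value 375.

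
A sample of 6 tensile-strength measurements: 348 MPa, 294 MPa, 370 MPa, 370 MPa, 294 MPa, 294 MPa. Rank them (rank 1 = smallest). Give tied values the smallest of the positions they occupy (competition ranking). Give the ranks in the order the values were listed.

Sorted (ascending): 294, 294, 294, 348, 370, 370
The 3 values of 294 occupy positions 1–3 → each gets rank 1.
The 2 values of 370 occupy positions 5–6 → each gets rank 5.

4, 1, 5, 5, 1, 1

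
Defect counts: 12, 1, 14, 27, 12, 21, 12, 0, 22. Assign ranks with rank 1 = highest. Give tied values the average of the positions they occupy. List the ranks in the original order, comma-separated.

6, 8, 4, 1, 6, 3, 6, 9, 2

Sorted (descending): 27, 22, 21, 14, 12, 12, 12, 1, 0
The 3 values of 12 occupy positions 5–7 → average rank 6.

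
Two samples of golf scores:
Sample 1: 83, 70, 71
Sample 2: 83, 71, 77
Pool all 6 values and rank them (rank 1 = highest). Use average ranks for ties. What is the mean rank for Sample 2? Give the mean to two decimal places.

Sorted (descending): 83, 83, 77, 71, 71, 70
The 2 values of 83 occupy positions 1–2 → average rank (1+2)/2 = 1.5.
The 2 values of 71 occupy positions 4–5 → average rank (4+5)/2 = 4.5.
Sample 2 values → pooled ranks: 83→1.5, 71→4.5, 77→3
Mean rank = (1.5 + 4.5 + 3) / 3 = 3.00

3.00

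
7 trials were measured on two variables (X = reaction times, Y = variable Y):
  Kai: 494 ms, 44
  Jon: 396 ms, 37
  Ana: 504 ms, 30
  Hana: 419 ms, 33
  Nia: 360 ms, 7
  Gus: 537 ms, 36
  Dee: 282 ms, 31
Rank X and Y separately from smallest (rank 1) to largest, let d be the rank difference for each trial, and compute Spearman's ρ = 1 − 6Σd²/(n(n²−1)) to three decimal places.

Ranks of variable 1: 5, 3, 6, 4, 2, 7, 1
Ranks of variable 2: 7, 6, 2, 4, 1, 5, 3
d = r₁ − r₂: -2, -3, 4, 0, 1, 2, -2
d²: 4, 9, 16, 0, 1, 4, 4; Σd² = 38
ρ = 1 − 6·38/(7·48) = 1 − 228/336 = 0.321

0.321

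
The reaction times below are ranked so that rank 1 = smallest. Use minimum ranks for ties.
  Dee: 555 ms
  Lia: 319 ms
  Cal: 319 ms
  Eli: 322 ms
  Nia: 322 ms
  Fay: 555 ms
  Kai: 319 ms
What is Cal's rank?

1

Sorted (ascending): 319, 319, 319, 322, 322, 555, 555
The 3 values of 319 occupy positions 1–3 → each gets rank 1.
The 2 values of 322 occupy positions 4–5 → each gets rank 4.
The 2 values of 555 occupy positions 6–7 → each gets rank 6.
Cal has value 319 ms → rank 1.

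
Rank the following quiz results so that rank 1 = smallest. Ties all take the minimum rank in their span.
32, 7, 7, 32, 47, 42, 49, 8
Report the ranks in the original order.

Sorted (ascending): 7, 7, 8, 32, 32, 42, 47, 49
The 2 values of 7 occupy positions 1–2 → each gets rank 1.
The 2 values of 32 occupy positions 4–5 → each gets rank 4.

4, 1, 1, 4, 7, 6, 8, 3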